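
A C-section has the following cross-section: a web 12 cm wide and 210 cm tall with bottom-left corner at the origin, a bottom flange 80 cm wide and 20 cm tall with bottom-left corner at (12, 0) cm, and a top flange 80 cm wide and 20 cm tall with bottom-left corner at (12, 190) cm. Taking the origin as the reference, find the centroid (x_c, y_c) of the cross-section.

x_c = 31.73 cm, y_c = 105.00 cm

web: A = 12 × 210 = 2520.00, centroid at (6.00, 105.00).
bottom flange: A = 80 × 20 = 1600.00, centroid at (52.00, 10.00).
top flange: A = 80 × 20 = 1600.00, centroid at (52.00, 200.00).
ΣA = 5720.00 cm², ΣAx_c = 181520.00 cm³, ΣAy_c = 600600.00 cm³.
x_c = 181520.00/5720.00 = 31.73 cm; y_c = 600600.00/5720.00 = 105.00 cm.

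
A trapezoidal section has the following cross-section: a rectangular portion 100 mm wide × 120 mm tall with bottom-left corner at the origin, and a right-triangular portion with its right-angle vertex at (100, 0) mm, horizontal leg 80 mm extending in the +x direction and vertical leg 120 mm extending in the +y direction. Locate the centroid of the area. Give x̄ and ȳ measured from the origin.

Part | A | x̄ᵢ | ȳᵢ | A·x̄ᵢ | A·ȳᵢ
rectangular portion | 12000.00 | 50.00 | 60.00 | 600000.00 | 720000.00
triangular portion | 4800.00 | 126.67 | 40.00 | 608000.00 | 192000.00
Σ | 16800.00 |  |  | 1208000.00 | 912000.00
x̄ = 1208000.00 / 16800.00 = 71.90 mm
ȳ = 912000.00 / 16800.00 = 54.29 mm

x̄ = 71.90 mm, ȳ = 54.29 mm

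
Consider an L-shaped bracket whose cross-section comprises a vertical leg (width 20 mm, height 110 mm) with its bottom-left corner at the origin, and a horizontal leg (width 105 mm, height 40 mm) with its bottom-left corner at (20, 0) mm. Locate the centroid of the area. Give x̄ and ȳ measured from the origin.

x̄ = 51.02 mm, ȳ = 32.03 mm

vertical leg: A = 20 × 110 = 2200.00, centroid at (10.00, 55.00).
horizontal leg: A = 105 × 40 = 4200.00, centroid at (72.50, 20.00).
ΣA = 6400.00 mm²
ΣAx̄ = (2200.00)(10.00) + (4200.00)(72.50) = 326500.00 mm³
ΣAȳ = (2200.00)(55.00) + (4200.00)(20.00) = 205000.00 mm³
x̄ = 326500.00 / 6400.00 = 51.02 mm
ȳ = 205000.00 / 6400.00 = 32.03 mm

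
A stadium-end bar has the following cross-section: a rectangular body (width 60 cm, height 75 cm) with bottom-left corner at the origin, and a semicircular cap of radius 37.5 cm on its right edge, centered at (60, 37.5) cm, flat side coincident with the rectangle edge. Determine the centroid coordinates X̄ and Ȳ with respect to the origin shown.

Part | A | x̄ᵢ | ȳᵢ | A·x̄ᵢ | A·ȳᵢ
rectangular body | 4500.00 | 30.00 | 37.50 | 135000.00 | 168750.00
semicircular end | 2208.93 | 75.92 | 37.50 | 167692.19 | 82834.96
Σ | 6708.93 |  |  | 302692.19 | 251584.96
X̄ = 302692.19 / 6708.93 = 45.12 cm
Ȳ = 251584.96 / 6708.93 = 37.50 cm

X̄ = 45.12 cm, Ȳ = 37.50 cm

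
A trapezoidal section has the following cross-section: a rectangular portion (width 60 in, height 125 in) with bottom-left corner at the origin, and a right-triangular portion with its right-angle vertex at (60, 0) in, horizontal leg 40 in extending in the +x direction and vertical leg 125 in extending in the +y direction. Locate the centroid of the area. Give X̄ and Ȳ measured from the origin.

X̄ = 40.83 in, Ȳ = 57.29 in

Part | A | x̄ᵢ | ȳᵢ | A·x̄ᵢ | A·ȳᵢ
rectangular portion | 7500.00 | 30.00 | 62.50 | 225000.00 | 468750.00
triangular portion | 2500.00 | 73.33 | 41.67 | 183333.33 | 104166.67
Σ | 10000.00 |  |  | 408333.33 | 572916.67
X̄ = 408333.33 / 10000.00 = 40.83 in
Ȳ = 572916.67 / 10000.00 = 57.29 in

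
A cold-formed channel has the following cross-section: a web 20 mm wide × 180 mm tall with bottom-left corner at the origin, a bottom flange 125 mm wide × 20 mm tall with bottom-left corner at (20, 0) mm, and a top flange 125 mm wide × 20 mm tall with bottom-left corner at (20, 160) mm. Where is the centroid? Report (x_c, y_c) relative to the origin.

web: A = 20 × 180 = 3600.00, centroid at (10.00, 90.00).
bottom flange: A = 125 × 20 = 2500.00, centroid at (82.50, 10.00).
top flange: A = 125 × 20 = 2500.00, centroid at (82.50, 170.00).
ΣA = 8600.00 mm²
ΣAx_c = (3600.00)(10.00) + (2500.00)(82.50) + (2500.00)(82.50) = 448500.00 mm³
ΣAy_c = (3600.00)(90.00) + (2500.00)(10.00) + (2500.00)(170.00) = 774000.00 mm³
x_c = 448500.00 / 8600.00 = 52.15 mm
y_c = 774000.00 / 8600.00 = 90.00 mm

x_c = 52.15 mm, y_c = 90.00 mm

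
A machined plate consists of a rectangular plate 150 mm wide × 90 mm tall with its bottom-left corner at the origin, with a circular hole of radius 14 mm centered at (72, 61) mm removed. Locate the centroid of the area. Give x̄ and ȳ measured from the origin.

Part | A | x̄ᵢ | ȳᵢ | A·x̄ᵢ | A·ȳᵢ
plate | 13500.00 | 75.00 | 45.00 | 1012500.00 | 607500.00
hole | -615.75 | 72.00 | 61.00 | -44334.16 | -37560.88
Σ | 12884.25 |  |  | 968165.84 | 569939.12
x̄ = 968165.84 / 12884.25 = 75.14 mm
ȳ = 569939.12 / 12884.25 = 44.24 mm

x̄ = 75.14 mm, ȳ = 44.24 mm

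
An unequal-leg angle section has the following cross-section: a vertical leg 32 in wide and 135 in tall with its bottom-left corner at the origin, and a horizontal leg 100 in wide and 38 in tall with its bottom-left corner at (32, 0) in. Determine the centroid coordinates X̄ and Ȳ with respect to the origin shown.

Part | A | x̄ᵢ | ȳᵢ | A·x̄ᵢ | A·ȳᵢ
vertical leg | 4320.00 | 16.00 | 67.50 | 69120.00 | 291600.00
horizontal leg | 3800.00 | 82.00 | 19.00 | 311600.00 | 72200.00
Σ | 8120.00 |  |  | 380720.00 | 363800.00
X̄ = 380720.00 / 8120.00 = 46.89 in
Ȳ = 363800.00 / 8120.00 = 44.80 in

X̄ = 46.89 in, Ȳ = 44.80 in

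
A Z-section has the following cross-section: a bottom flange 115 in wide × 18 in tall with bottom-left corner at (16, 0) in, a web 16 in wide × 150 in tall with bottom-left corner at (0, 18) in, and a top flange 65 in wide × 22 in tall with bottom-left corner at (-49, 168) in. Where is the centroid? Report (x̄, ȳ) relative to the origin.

x̄ = 25.04 in, ȳ = 84.37 in

Part | A | x̄ᵢ | ȳᵢ | A·x̄ᵢ | A·ȳᵢ
bottom flange | 2070.00 | 73.50 | 9.00 | 152145.00 | 18630.00
web | 2400.00 | 8.00 | 93.00 | 19200.00 | 223200.00
top flange | 1430.00 | -16.50 | 179.00 | -23595.00 | 255970.00
Σ | 5900.00 |  |  | 147750.00 | 497800.00
x̄ = 147750.00 / 5900.00 = 25.04 in
ȳ = 497800.00 / 5900.00 = 84.37 in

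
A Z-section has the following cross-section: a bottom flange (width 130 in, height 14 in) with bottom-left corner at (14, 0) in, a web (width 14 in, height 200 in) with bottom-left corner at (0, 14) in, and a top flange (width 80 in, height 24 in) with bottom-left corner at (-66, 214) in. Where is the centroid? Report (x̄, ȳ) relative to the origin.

x̄ = 17.35 in, ȳ = 117.10 in

bottom flange: A = 130 × 14 = 1820.00, centroid at (79.00, 7.00).
web: A = 14 × 200 = 2800.00, centroid at (7.00, 114.00).
top flange: A = 80 × 24 = 1920.00, centroid at (-26.00, 226.00).
ΣA = 6540.00 in², ΣAx̄ = 113460.00 in³, ΣAȳ = 765860.00 in³.
x̄ = 113460.00/6540.00 = 17.35 in; ȳ = 765860.00/6540.00 = 117.10 in.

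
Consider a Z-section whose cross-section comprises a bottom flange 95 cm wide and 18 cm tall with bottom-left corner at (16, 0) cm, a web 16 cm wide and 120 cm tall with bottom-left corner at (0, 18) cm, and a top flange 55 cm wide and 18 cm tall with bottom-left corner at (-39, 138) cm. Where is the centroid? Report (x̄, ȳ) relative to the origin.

bottom flange: A = 95 × 18 = 1710.00, centroid at (63.50, 9.00).
web: A = 16 × 120 = 1920.00, centroid at (8.00, 78.00).
top flange: A = 55 × 18 = 990.00, centroid at (-11.50, 147.00).
ΣA = 4620.00 cm², ΣAx̄ = 112560.00 cm³, ΣAȳ = 310680.00 cm³.
x̄ = 112560.00/4620.00 = 24.36 cm; ȳ = 310680.00/4620.00 = 67.25 cm.

x̄ = 24.36 cm, ȳ = 67.25 cm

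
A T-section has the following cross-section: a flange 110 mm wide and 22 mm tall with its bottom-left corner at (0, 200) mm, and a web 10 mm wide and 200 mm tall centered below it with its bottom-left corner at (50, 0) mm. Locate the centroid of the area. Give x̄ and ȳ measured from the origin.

x̄ = 55.00 mm, ȳ = 160.77 mm

Part | A | x̄ᵢ | ȳᵢ | A·x̄ᵢ | A·ȳᵢ
web | 2000.00 | 55.00 | 100.00 | 110000.00 | 200000.00
flange | 2420.00 | 55.00 | 211.00 | 133100.00 | 510620.00
Σ | 4420.00 |  |  | 243100.00 | 710620.00
x̄ = 243100.00 / 4420.00 = 55.00 mm
ȳ = 710620.00 / 4420.00 = 160.77 mm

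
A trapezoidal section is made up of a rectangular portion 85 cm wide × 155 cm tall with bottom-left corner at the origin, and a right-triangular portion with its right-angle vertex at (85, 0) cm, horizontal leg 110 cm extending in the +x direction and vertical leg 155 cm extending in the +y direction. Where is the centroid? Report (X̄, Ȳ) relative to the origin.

X̄ = 73.60 cm, Ȳ = 67.35 cm

rectangular portion: A = 85 × 155 = 13175.00, centroid at (42.50, 77.50).
triangular portion: A = ½·110·155 = 8525.00, centroid at (121.67, 51.67).
ΣA = 21700.00 cm²
ΣAX̄ = (13175.00)(42.50) + (8525.00)(121.67) = 1597145.83 cm³
ΣAȲ = (13175.00)(77.50) + (8525.00)(51.67) = 1461520.83 cm³
X̄ = 1597145.83 / 21700.00 = 73.60 cm
Ȳ = 1461520.83 / 21700.00 = 67.35 cm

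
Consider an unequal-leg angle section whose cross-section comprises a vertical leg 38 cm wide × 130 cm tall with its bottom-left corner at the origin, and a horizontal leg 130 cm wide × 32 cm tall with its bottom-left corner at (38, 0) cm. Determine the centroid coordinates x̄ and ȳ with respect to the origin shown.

vertical leg: A = 38 × 130 = 4940.00, centroid at (19.00, 65.00).
horizontal leg: A = 130 × 32 = 4160.00, centroid at (103.00, 16.00).
ΣA = 9100.00 cm², ΣAx̄ = 522340.00 cm³, ΣAȳ = 387660.00 cm³.
x̄ = 522340.00/9100.00 = 57.40 cm; ȳ = 387660.00/9100.00 = 42.60 cm.

x̄ = 57.40 cm, ȳ = 42.60 cm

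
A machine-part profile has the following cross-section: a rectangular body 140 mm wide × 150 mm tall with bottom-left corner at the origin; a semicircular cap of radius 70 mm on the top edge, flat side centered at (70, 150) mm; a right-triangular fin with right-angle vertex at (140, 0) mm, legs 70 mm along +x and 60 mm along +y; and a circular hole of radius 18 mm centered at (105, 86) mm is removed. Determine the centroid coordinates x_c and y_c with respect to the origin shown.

x_c = 75.39 mm, y_c = 97.81 mm

rectangular body: A = 140 × 150 = 21000.00, centroid at (70.00, 75.00).
semicircular top: A = ½π·70² = 7696.90, centroid at (70.00, 179.71).
triangular fin: A = ½·70·60 = 2100.00, centroid at (163.33, 20.00).
hole: A = −π·18² = -1017.88, centroid at (105.00, 86.00).
ΣA = 29779.03 mm²
ΣAx_c = (21000.00)(70.00) + (7696.90)(70.00) + (2100.00)(163.33) + (-1017.88)(105.00) = 2244906.16 mm³
ΣAy_c = (21000.00)(75.00) + (7696.90)(179.71) + (2100.00)(20.00) + (-1017.88)(86.00) = 2912664.63 mm³
x_c = 2244906.16 / 29779.03 = 75.39 mm
y_c = 2912664.63 / 29779.03 = 97.81 mm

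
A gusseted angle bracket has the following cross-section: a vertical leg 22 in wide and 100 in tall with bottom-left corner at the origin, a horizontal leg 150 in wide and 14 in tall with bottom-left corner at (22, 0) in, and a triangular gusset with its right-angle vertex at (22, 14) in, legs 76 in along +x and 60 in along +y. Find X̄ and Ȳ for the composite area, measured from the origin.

X̄ = 51.04 in, Ȳ = 30.73 in

vertical leg: A = 22 × 100 = 2200.00, centroid at (11.00, 50.00).
horizontal leg: A = 150 × 14 = 2100.00, centroid at (97.00, 7.00).
gusset: A = ½·76·60 = 2280.00, centroid at (47.33, 34.00).
ΣA = 6580.00 in², ΣAX̄ = 335820.00 in³, ΣAȲ = 202220.00 in³.
X̄ = 335820.00/6580.00 = 51.04 in; Ȳ = 202220.00/6580.00 = 30.73 in.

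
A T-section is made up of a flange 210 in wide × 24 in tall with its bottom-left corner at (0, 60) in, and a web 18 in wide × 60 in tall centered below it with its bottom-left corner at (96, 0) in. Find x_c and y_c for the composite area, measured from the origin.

x_c = 105.00 in, y_c = 64.59 in

web: A = 18 × 60 = 1080.00, centroid at (105.00, 30.00).
flange: A = 210 × 24 = 5040.00, centroid at (105.00, 72.00).
ΣA = 6120.00 in², ΣAx_c = 642600.00 in³, ΣAy_c = 395280.00 in³.
x_c = 642600.00/6120.00 = 105.00 in; y_c = 395280.00/6120.00 = 64.59 in.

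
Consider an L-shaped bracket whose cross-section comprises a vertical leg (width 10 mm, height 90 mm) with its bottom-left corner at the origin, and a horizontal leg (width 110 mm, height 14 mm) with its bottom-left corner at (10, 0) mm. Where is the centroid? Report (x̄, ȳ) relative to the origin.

x̄ = 42.87 mm, ȳ = 21.02 mm

vertical leg: A = 10 × 90 = 900.00, centroid at (5.00, 45.00).
horizontal leg: A = 110 × 14 = 1540.00, centroid at (65.00, 7.00).
ΣA = 2440.00 mm², ΣAx̄ = 104600.00 mm³, ΣAȳ = 51280.00 mm³.
x̄ = 104600.00/2440.00 = 42.87 mm; ȳ = 51280.00/2440.00 = 21.02 mm.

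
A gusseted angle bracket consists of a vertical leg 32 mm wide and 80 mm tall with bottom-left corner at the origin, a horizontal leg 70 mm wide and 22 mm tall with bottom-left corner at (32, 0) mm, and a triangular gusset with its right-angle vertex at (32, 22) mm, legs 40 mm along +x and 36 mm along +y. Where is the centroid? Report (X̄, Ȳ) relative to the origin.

X̄ = 36.68 mm, Ȳ = 29.84 mm

Part | A | x̄ᵢ | ȳᵢ | A·x̄ᵢ | A·ȳᵢ
vertical leg | 2560.00 | 16.00 | 40.00 | 40960.00 | 102400.00
horizontal leg | 1540.00 | 67.00 | 11.00 | 103180.00 | 16940.00
gusset | 720.00 | 45.33 | 34.00 | 32640.00 | 24480.00
Σ | 4820.00 |  |  | 176780.00 | 143820.00
X̄ = 176780.00 / 4820.00 = 36.68 mm
Ȳ = 143820.00 / 4820.00 = 29.84 mm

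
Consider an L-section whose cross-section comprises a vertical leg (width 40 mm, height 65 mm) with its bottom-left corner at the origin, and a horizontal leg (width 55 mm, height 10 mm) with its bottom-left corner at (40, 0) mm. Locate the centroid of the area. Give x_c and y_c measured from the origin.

x_c = 28.29 mm, y_c = 27.70 mm

Part | A | x̄ᵢ | ȳᵢ | A·x̄ᵢ | A·ȳᵢ
vertical leg | 2600.00 | 20.00 | 32.50 | 52000.00 | 84500.00
horizontal leg | 550.00 | 67.50 | 5.00 | 37125.00 | 2750.00
Σ | 3150.00 |  |  | 89125.00 | 87250.00
x_c = 89125.00 / 3150.00 = 28.29 mm
y_c = 87250.00 / 3150.00 = 27.70 mm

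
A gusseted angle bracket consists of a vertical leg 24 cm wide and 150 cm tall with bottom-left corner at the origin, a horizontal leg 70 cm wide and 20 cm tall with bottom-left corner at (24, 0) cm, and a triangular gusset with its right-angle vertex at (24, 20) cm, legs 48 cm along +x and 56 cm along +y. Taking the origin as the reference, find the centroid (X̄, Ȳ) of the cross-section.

vertical leg: A = 24 × 150 = 3600.00, centroid at (12.00, 75.00).
horizontal leg: A = 70 × 20 = 1400.00, centroid at (59.00, 10.00).
gusset: A = ½·48·56 = 1344.00, centroid at (40.00, 38.67).
ΣA = 6344.00 cm², ΣAX̄ = 179560.00 cm³, ΣAȲ = 335968.00 cm³.
X̄ = 179560.00/6344.00 = 28.30 cm; Ȳ = 335968.00/6344.00 = 52.96 cm.

X̄ = 28.30 cm, Ȳ = 52.96 cm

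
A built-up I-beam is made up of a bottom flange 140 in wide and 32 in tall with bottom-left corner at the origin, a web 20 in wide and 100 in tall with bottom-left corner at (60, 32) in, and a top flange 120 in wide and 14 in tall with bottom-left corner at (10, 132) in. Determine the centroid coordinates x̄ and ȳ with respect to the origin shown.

Part | A | x̄ᵢ | ȳᵢ | A·x̄ᵢ | A·ȳᵢ
bottom flange | 4480.00 | 70.00 | 16.00 | 313600.00 | 71680.00
web | 2000.00 | 70.00 | 82.00 | 140000.00 | 164000.00
top flange | 1680.00 | 70.00 | 139.00 | 117600.00 | 233520.00
Σ | 8160.00 |  |  | 571200.00 | 469200.00
x̄ = 571200.00 / 8160.00 = 70.00 in
ȳ = 469200.00 / 8160.00 = 57.50 in

x̄ = 70.00 in, ȳ = 57.50 in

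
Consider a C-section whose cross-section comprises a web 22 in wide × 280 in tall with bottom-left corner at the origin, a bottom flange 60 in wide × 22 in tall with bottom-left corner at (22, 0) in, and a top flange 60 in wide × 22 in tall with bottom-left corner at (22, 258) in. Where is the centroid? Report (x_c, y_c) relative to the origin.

Part | A | x̄ᵢ | ȳᵢ | A·x̄ᵢ | A·ȳᵢ
web | 6160.00 | 11.00 | 140.00 | 67760.00 | 862400.00
bottom flange | 1320.00 | 52.00 | 11.00 | 68640.00 | 14520.00
top flange | 1320.00 | 52.00 | 269.00 | 68640.00 | 355080.00
Σ | 8800.00 |  |  | 205040.00 | 1232000.00
x_c = 205040.00 / 8800.00 = 23.30 in
y_c = 1232000.00 / 8800.00 = 140.00 in

x_c = 23.30 in, y_c = 140.00 in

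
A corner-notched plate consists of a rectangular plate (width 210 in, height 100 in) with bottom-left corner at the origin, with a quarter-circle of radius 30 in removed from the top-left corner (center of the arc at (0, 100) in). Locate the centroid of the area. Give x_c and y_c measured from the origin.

Part | A | x̄ᵢ | ȳᵢ | A·x̄ᵢ | A·ȳᵢ
plate | 21000.00 | 105.00 | 50.00 | 2205000.00 | 1050000.00
removed quarter-circle | -706.86 | 12.73 | 87.27 | -9000.00 | -61685.83
Σ | 20293.14 |  |  | 2196000.00 | 988314.17
x_c = 2196000.00 / 20293.14 = 108.21 in
y_c = 988314.17 / 20293.14 = 48.70 in

x_c = 108.21 in, y_c = 48.70 in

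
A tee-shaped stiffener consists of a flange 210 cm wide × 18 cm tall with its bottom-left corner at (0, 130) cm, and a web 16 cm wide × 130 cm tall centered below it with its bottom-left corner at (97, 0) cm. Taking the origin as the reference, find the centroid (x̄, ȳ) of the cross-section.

x̄ = 105.00 cm, ȳ = 112.73 cm

web: A = 16 × 130 = 2080.00, centroid at (105.00, 65.00).
flange: A = 210 × 18 = 3780.00, centroid at (105.00, 139.00).
ΣA = 5860.00 cm², ΣAx̄ = 615300.00 cm³, ΣAȳ = 660620.00 cm³.
x̄ = 615300.00/5860.00 = 105.00 cm; ȳ = 660620.00/5860.00 = 112.73 cm.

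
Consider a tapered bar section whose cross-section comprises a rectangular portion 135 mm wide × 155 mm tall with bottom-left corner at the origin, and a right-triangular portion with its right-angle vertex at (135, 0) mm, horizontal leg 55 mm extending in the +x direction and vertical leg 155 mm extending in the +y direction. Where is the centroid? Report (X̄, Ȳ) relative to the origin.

X̄ = 82.03 mm, Ȳ = 73.13 mm

rectangular portion: A = 135 × 155 = 20925.00, centroid at (67.50, 77.50).
triangular portion: A = ½·55·155 = 4262.50, centroid at (153.33, 51.67).
ΣA = 25187.50 mm², ΣAX̄ = 2066020.83 mm³, ΣAȲ = 1841916.67 mm³.
X̄ = 2066020.83/25187.50 = 82.03 mm; Ȳ = 1841916.67/25187.50 = 73.13 mm.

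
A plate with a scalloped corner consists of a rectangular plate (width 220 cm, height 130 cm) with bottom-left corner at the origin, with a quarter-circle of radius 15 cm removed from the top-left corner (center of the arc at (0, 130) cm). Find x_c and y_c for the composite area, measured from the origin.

x_c = 110.64 cm, y_c = 64.64 cm

Part | A | x̄ᵢ | ȳᵢ | A·x̄ᵢ | A·ȳᵢ
plate | 28600.00 | 110.00 | 65.00 | 3146000.00 | 1859000.00
removed quarter-circle | -176.71 | 6.37 | 123.63 | -1125.00 | -21847.90
Σ | 28423.29 |  |  | 3144875.00 | 1837152.10
x_c = 3144875.00 / 28423.29 = 110.64 cm
y_c = 1837152.10 / 28423.29 = 64.64 cm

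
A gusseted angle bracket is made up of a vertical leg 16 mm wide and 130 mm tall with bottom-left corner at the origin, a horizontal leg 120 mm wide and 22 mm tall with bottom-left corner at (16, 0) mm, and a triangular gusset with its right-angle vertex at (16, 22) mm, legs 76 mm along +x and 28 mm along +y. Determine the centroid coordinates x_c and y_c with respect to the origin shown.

x_c = 45.17 mm, y_c = 34.16 mm

vertical leg: A = 16 × 130 = 2080.00, centroid at (8.00, 65.00).
horizontal leg: A = 120 × 22 = 2640.00, centroid at (76.00, 11.00).
gusset: A = ½·76·28 = 1064.00, centroid at (41.33, 31.33).
ΣA = 5784.00 mm², ΣAx_c = 261258.67 mm³, ΣAy_c = 197578.67 mm³.
x_c = 261258.67/5784.00 = 45.17 mm; y_c = 197578.67/5784.00 = 34.16 mm.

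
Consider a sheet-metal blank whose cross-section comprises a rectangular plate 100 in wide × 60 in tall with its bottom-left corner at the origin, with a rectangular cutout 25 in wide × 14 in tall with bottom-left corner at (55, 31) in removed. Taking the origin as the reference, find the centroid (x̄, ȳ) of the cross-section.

x̄ = 48.92 in, ȳ = 29.50 in

plate: A = 100 × 60 = 6000.00, centroid at (50.00, 30.00).
hole: A = −(25 × 14) = -350.00, centroid at (67.50, 38.00).
ΣA = 5650.00 in²
ΣAx̄ = (6000.00)(50.00) + (-350.00)(67.50) = 276375.00 in³
ΣAȳ = (6000.00)(30.00) + (-350.00)(38.00) = 166700.00 in³
x̄ = 276375.00 / 5650.00 = 48.92 in
ȳ = 166700.00 / 5650.00 = 29.50 in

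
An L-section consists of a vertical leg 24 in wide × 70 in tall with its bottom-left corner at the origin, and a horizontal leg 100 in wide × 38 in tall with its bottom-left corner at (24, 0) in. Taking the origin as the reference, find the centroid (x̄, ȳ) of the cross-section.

x̄ = 54.99 in, ȳ = 23.91 in

vertical leg: A = 24 × 70 = 1680.00, centroid at (12.00, 35.00).
horizontal leg: A = 100 × 38 = 3800.00, centroid at (74.00, 19.00).
ΣA = 5480.00 in²
ΣAx̄ = (1680.00)(12.00) + (3800.00)(74.00) = 301360.00 in³
ΣAȳ = (1680.00)(35.00) + (3800.00)(19.00) = 131000.00 in³
x̄ = 301360.00 / 5480.00 = 54.99 in
ȳ = 131000.00 / 5480.00 = 23.91 in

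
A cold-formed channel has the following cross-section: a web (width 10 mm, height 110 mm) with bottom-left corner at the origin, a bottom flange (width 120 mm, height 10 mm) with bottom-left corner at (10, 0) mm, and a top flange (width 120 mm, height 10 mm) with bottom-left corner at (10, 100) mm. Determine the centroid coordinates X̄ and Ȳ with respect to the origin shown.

X̄ = 49.57 mm, Ȳ = 55.00 mm

Part | A | x̄ᵢ | ȳᵢ | A·x̄ᵢ | A·ȳᵢ
web | 1100.00 | 5.00 | 55.00 | 5500.00 | 60500.00
bottom flange | 1200.00 | 70.00 | 5.00 | 84000.00 | 6000.00
top flange | 1200.00 | 70.00 | 105.00 | 84000.00 | 126000.00
Σ | 3500.00 |  |  | 173500.00 | 192500.00
X̄ = 173500.00 / 3500.00 = 49.57 mm
Ȳ = 192500.00 / 3500.00 = 55.00 mm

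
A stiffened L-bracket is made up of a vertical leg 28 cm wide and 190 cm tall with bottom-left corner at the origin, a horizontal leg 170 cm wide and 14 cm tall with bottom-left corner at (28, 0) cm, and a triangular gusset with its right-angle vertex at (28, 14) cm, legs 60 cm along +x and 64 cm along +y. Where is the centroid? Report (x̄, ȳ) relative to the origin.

vertical leg: A = 28 × 190 = 5320.00, centroid at (14.00, 95.00).
horizontal leg: A = 170 × 14 = 2380.00, centroid at (113.00, 7.00).
gusset: A = ½·60·64 = 1920.00, centroid at (48.00, 35.33).
ΣA = 9620.00 cm²
ΣAx̄ = (5320.00)(14.00) + (2380.00)(113.00) + (1920.00)(48.00) = 435580.00 cm³
ΣAȳ = (5320.00)(95.00) + (2380.00)(7.00) + (1920.00)(35.33) = 589900.00 cm³
x̄ = 435580.00 / 9620.00 = 45.28 cm
ȳ = 589900.00 / 9620.00 = 61.32 cm

x̄ = 45.28 cm, ȳ = 61.32 cm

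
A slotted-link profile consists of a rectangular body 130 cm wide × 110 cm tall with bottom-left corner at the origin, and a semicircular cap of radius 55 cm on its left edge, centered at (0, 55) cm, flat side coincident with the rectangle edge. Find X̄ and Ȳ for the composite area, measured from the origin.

X̄ = 42.97 cm, Ȳ = 55.00 cm

Part | A | x̄ᵢ | ȳᵢ | A·x̄ᵢ | A·ȳᵢ
rectangular body | 14300.00 | 65.00 | 55.00 | 929500.00 | 786500.00
semicircular end | 4751.66 | -23.34 | 55.00 | -110916.67 | 261341.24
Σ | 19051.66 |  |  | 818583.33 | 1047841.24
X̄ = 818583.33 / 19051.66 = 42.97 cm
Ȳ = 1047841.24 / 19051.66 = 55.00 cm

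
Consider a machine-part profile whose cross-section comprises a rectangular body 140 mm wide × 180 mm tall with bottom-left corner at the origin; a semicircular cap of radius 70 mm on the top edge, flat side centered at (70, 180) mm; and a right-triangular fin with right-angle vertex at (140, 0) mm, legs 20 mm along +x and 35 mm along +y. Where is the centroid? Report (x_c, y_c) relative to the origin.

x_c = 70.81 mm, y_c = 116.89 mm

rectangular body: A = 140 × 180 = 25200.00, centroid at (70.00, 90.00).
semicircular top: A = ½π·70² = 7696.90, centroid at (70.00, 209.71).
triangular fin: A = ½·20·35 = 350.00, centroid at (146.67, 11.67).
ΣA = 33246.90 mm², ΣAx_c = 2354116.47 mm³, ΣAy_c = 3886192.36 mm³.
x_c = 2354116.47/33246.90 = 70.81 mm; y_c = 3886192.36/33246.90 = 116.89 mm.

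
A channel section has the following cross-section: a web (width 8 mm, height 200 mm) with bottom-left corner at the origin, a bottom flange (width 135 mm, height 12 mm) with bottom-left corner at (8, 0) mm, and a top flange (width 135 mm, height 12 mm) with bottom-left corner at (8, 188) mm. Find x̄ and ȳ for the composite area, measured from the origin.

web: A = 8 × 200 = 1600.00, centroid at (4.00, 100.00).
bottom flange: A = 135 × 12 = 1620.00, centroid at (75.50, 6.00).
top flange: A = 135 × 12 = 1620.00, centroid at (75.50, 194.00).
ΣA = 4840.00 mm², ΣAx̄ = 251020.00 mm³, ΣAȳ = 484000.00 mm³.
x̄ = 251020.00/4840.00 = 51.86 mm; ȳ = 484000.00/4840.00 = 100.00 mm.

x̄ = 51.86 mm, ȳ = 100.00 mm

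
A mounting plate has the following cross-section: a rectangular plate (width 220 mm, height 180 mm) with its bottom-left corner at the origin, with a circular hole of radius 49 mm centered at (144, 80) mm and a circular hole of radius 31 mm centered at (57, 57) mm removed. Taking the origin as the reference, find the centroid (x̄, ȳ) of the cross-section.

x̄ = 106.68 mm, ȳ = 96.03 mm

plate: A = 220 × 180 = 39600.00, centroid at (110.00, 90.00).
hole 1: A = −π·49² = -7542.96, centroid at (144.00, 80.00).
hole 2: A = −π·31² = -3019.07, centroid at (57.00, 57.00).
ΣA = 29037.97 mm²
ΣAx̄ = (39600.00)(110.00) + (-7542.96)(144.00) + (-3019.07)(57.00) = 3097726.17 mm³
ΣAȳ = (39600.00)(90.00) + (-7542.96)(80.00) + (-3019.07)(57.00) = 2788475.86 mm³
x̄ = 3097726.17 / 29037.97 = 106.68 mm
ȳ = 2788475.86 / 29037.97 = 96.03 mm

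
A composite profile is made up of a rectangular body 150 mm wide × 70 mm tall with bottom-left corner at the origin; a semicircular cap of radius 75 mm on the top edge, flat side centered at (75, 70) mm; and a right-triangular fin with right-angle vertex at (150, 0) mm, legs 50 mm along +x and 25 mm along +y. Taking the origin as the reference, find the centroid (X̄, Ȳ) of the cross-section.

Part | A | x̄ᵢ | ȳᵢ | A·x̄ᵢ | A·ȳᵢ
rectangular body | 10500.00 | 75.00 | 35.00 | 787500.00 | 367500.00
semicircular top | 8835.73 | 75.00 | 101.83 | 662679.70 | 899751.05
triangular fin | 625.00 | 166.67 | 8.33 | 104166.67 | 5208.33
Σ | 19960.73 |  |  | 1554346.37 | 1272459.39
X̄ = 1554346.37 / 19960.73 = 77.87 mm
Ȳ = 1272459.39 / 19960.73 = 63.75 mm

X̄ = 77.87 mm, Ȳ = 63.75 mm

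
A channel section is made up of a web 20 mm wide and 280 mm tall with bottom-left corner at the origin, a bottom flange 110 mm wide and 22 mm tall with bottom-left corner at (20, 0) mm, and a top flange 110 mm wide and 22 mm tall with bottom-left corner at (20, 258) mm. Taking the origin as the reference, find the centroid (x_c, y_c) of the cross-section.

x_c = 40.13 mm, y_c = 140.00 mm

web: A = 20 × 280 = 5600.00, centroid at (10.00, 140.00).
bottom flange: A = 110 × 22 = 2420.00, centroid at (75.00, 11.00).
top flange: A = 110 × 22 = 2420.00, centroid at (75.00, 269.00).
ΣA = 10440.00 mm²
ΣAx_c = (5600.00)(10.00) + (2420.00)(75.00) + (2420.00)(75.00) = 419000.00 mm³
ΣAy_c = (5600.00)(140.00) + (2420.00)(11.00) + (2420.00)(269.00) = 1461600.00 mm³
x_c = 419000.00 / 10440.00 = 40.13 mm
y_c = 1461600.00 / 10440.00 = 140.00 mm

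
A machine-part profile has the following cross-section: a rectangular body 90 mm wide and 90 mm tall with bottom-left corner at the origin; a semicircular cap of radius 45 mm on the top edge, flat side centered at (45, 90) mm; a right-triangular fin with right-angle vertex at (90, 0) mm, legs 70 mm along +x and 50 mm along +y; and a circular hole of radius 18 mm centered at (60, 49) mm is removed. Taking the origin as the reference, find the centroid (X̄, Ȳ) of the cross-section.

X̄ = 53.68 mm, Ȳ = 57.51 mm

Part | A | x̄ᵢ | ȳᵢ | A·x̄ᵢ | A·ȳᵢ
rectangular body | 8100.00 | 45.00 | 45.00 | 364500.00 | 364500.00
semicircular top | 3180.86 | 45.00 | 109.10 | 143138.82 | 347027.63
triangular fin | 1750.00 | 113.33 | 16.67 | 198333.33 | 29166.67
hole | -1017.88 | 60.00 | 49.00 | -61072.56 | -49875.92
Σ | 12012.99 |  |  | 644899.59 | 690818.37
X̄ = 644899.59 / 12012.99 = 53.68 mm
Ȳ = 690818.37 / 12012.99 = 57.51 mm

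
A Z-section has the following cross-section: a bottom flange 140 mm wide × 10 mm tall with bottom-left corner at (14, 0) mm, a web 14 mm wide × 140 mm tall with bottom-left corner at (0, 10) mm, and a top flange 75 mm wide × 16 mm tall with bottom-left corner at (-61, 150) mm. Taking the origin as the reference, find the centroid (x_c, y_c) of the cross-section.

x_c = 22.61 mm, y_c = 77.50 mm

Part | A | x̄ᵢ | ȳᵢ | A·x̄ᵢ | A·ȳᵢ
bottom flange | 1400.00 | 84.00 | 5.00 | 117600.00 | 7000.00
web | 1960.00 | 7.00 | 80.00 | 13720.00 | 156800.00
top flange | 1200.00 | -23.50 | 158.00 | -28200.00 | 189600.00
Σ | 4560.00 |  |  | 103120.00 | 353400.00
x_c = 103120.00 / 4560.00 = 22.61 mm
y_c = 353400.00 / 4560.00 = 77.50 mm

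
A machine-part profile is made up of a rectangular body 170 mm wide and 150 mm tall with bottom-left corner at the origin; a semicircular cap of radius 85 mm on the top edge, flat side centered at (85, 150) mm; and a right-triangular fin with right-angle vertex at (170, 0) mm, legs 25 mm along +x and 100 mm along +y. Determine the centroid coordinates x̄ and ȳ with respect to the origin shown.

x̄ = 88.06 mm, ȳ = 106.72 mm

rectangular body: A = 170 × 150 = 25500.00, centroid at (85.00, 75.00).
semicircular top: A = ½π·85² = 11349.00, centroid at (85.00, 186.08).
triangular fin: A = ½·25·100 = 1250.00, centroid at (178.33, 33.33).
ΣA = 38099.00 mm²
ΣAx̄ = (25500.00)(85.00) + (11349.00)(85.00) + (1250.00)(178.33) = 3355081.96 mm³
ΣAȳ = (25500.00)(75.00) + (11349.00)(186.08) + (1250.00)(33.33) = 4065933.85 mm³
x̄ = 3355081.96 / 38099.00 = 88.06 mm
ȳ = 4065933.85 / 38099.00 = 106.72 mm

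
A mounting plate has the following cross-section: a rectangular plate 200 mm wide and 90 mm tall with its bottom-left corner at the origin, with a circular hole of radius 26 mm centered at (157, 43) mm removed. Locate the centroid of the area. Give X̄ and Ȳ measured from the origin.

X̄ = 92.38 mm, Ȳ = 45.27 mm

plate: A = 200 × 90 = 18000.00, centroid at (100.00, 45.00).
hole: A = −π·26² = -2123.72, centroid at (157.00, 43.00).
ΣA = 15876.28 mm², ΣAX̄ = 1466576.49 mm³, ΣAȲ = 718680.18 mm³.
X̄ = 1466576.49/15876.28 = 92.38 mm; Ȳ = 718680.18/15876.28 = 45.27 mm.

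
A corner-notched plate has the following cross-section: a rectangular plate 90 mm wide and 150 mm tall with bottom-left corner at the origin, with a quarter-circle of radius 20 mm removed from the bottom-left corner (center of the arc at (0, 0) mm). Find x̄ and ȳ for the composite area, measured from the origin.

plate: A = 90 × 150 = 13500.00, centroid at (45.00, 75.00).
removed quarter-circle: A = −¼π·20² = -314.16, centroid at (8.49, 8.49).
ΣA = 13185.84 mm², ΣAx̄ = 604833.33 mm³, ΣAȳ = 1009833.33 mm³.
x̄ = 604833.33/13185.84 = 45.87 mm; ȳ = 1009833.33/13185.84 = 76.58 mm.

x̄ = 45.87 mm, ȳ = 76.58 mm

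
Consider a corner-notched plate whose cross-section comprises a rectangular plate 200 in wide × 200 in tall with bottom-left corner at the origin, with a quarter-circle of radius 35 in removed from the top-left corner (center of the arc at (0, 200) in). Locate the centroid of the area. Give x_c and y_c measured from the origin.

x_c = 102.10 in, y_c = 97.90 in

plate: A = 200 × 200 = 40000.00, centroid at (100.00, 100.00).
removed quarter-circle: A = −¼π·35² = -962.11, centroid at (14.85, 185.15).
ΣA = 39037.89 in², ΣAx_c = 3985708.33 in³, ΣAy_c = 3821869.12 in³.
x_c = 3985708.33/39037.89 = 102.10 in; y_c = 3821869.12/39037.89 = 97.90 in.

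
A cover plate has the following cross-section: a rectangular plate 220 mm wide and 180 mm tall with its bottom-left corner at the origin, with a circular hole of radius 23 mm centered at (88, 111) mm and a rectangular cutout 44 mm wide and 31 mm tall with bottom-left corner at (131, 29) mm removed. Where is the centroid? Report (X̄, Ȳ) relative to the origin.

X̄ = 109.40 mm, Ȳ = 90.74 mm

Part | A | x̄ᵢ | ȳᵢ | A·x̄ᵢ | A·ȳᵢ
plate | 39600.00 | 110.00 | 90.00 | 4356000.00 | 3564000.00
hole 1 | -1661.90 | 88.00 | 111.00 | -146247.42 | -184471.18
hole 2 | -1364.00 | 153.00 | 44.50 | -208692.00 | -60698.00
Σ | 36574.10 |  |  | 4001060.58 | 3318830.82
X̄ = 4001060.58 / 36574.10 = 109.40 mm
Ȳ = 3318830.82 / 36574.10 = 90.74 mm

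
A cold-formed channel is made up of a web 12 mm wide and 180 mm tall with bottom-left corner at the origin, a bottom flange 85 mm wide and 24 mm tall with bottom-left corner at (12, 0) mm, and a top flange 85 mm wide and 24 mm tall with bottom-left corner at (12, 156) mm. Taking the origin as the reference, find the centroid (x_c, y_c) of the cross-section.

web: A = 12 × 180 = 2160.00, centroid at (6.00, 90.00).
bottom flange: A = 85 × 24 = 2040.00, centroid at (54.50, 12.00).
top flange: A = 85 × 24 = 2040.00, centroid at (54.50, 168.00).
ΣA = 6240.00 mm², ΣAx_c = 235320.00 mm³, ΣAy_c = 561600.00 mm³.
x_c = 235320.00/6240.00 = 37.71 mm; y_c = 561600.00/6240.00 = 90.00 mm.

x_c = 37.71 mm, y_c = 90.00 mm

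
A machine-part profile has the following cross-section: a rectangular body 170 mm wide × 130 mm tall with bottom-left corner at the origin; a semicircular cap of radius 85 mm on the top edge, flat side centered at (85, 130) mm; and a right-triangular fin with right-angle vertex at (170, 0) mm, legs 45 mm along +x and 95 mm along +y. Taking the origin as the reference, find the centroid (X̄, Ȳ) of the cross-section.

rectangular body: A = 170 × 130 = 22100.00, centroid at (85.00, 65.00).
semicircular top: A = ½π·85² = 11349.00, centroid at (85.00, 166.08).
triangular fin: A = ½·45·95 = 2137.50, centroid at (185.00, 31.67).
ΣA = 35586.50 mm²
ΣAX̄ = (22100.00)(85.00) + (11349.00)(85.00) + (2137.50)(185.00) = 3238602.79 mm³
ΣAȲ = (22100.00)(65.00) + (11349.00)(166.08) + (2137.50)(31.67) = 3388974.62 mm³
X̄ = 3238602.79 / 35586.50 = 91.01 mm
Ȳ = 3388974.62 / 35586.50 = 95.23 mm

X̄ = 91.01 mm, Ȳ = 95.23 mm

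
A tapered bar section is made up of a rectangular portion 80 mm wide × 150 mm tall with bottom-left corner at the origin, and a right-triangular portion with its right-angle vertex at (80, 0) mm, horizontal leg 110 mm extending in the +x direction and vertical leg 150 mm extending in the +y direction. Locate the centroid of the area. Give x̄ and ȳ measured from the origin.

rectangular portion: A = 80 × 150 = 12000.00, centroid at (40.00, 75.00).
triangular portion: A = ½·110·150 = 8250.00, centroid at (116.67, 50.00).
ΣA = 20250.00 mm²
ΣAx̄ = (12000.00)(40.00) + (8250.00)(116.67) = 1442500.00 mm³
ΣAȳ = (12000.00)(75.00) + (8250.00)(50.00) = 1312500.00 mm³
x̄ = 1442500.00 / 20250.00 = 71.23 mm
ȳ = 1312500.00 / 20250.00 = 64.81 mm

x̄ = 71.23 mm, ȳ = 64.81 mm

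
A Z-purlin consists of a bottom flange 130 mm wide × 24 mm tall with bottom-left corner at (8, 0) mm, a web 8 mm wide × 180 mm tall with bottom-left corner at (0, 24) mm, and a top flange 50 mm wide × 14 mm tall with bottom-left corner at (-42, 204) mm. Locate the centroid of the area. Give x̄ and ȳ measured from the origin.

x̄ = 42.13 mm, ȳ = 66.41 mm

bottom flange: A = 130 × 24 = 3120.00, centroid at (73.00, 12.00).
web: A = 8 × 180 = 1440.00, centroid at (4.00, 114.00).
top flange: A = 50 × 14 = 700.00, centroid at (-17.00, 211.00).
ΣA = 5260.00 mm²
ΣAx̄ = (3120.00)(73.00) + (1440.00)(4.00) + (700.00)(-17.00) = 221620.00 mm³
ΣAȳ = (3120.00)(12.00) + (1440.00)(114.00) + (700.00)(211.00) = 349300.00 mm³
x̄ = 221620.00 / 5260.00 = 42.13 mm
ȳ = 349300.00 / 5260.00 = 66.41 mm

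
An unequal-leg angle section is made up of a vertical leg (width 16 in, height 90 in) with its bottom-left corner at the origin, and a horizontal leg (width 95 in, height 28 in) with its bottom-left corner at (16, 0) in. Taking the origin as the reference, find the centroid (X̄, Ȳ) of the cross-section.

vertical leg: A = 16 × 90 = 1440.00, centroid at (8.00, 45.00).
horizontal leg: A = 95 × 28 = 2660.00, centroid at (63.50, 14.00).
ΣA = 4100.00 in²
ΣAX̄ = (1440.00)(8.00) + (2660.00)(63.50) = 180430.00 in³
ΣAȲ = (1440.00)(45.00) + (2660.00)(14.00) = 102040.00 in³
X̄ = 180430.00 / 4100.00 = 44.01 in
Ȳ = 102040.00 / 4100.00 = 24.89 in

X̄ = 44.01 in, Ȳ = 24.89 in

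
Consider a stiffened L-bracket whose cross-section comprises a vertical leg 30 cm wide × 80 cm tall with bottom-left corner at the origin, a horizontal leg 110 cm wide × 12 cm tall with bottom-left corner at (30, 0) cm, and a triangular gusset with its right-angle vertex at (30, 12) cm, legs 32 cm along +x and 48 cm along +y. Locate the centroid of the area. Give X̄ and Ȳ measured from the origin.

X̄ = 39.98 cm, Ȳ = 27.95 cm

Part | A | x̄ᵢ | ȳᵢ | A·x̄ᵢ | A·ȳᵢ
vertical leg | 2400.00 | 15.00 | 40.00 | 36000.00 | 96000.00
horizontal leg | 1320.00 | 85.00 | 6.00 | 112200.00 | 7920.00
gusset | 768.00 | 40.67 | 28.00 | 31232.00 | 21504.00
Σ | 4488.00 |  |  | 179432.00 | 125424.00
X̄ = 179432.00 / 4488.00 = 39.98 cm
Ȳ = 125424.00 / 4488.00 = 27.95 cm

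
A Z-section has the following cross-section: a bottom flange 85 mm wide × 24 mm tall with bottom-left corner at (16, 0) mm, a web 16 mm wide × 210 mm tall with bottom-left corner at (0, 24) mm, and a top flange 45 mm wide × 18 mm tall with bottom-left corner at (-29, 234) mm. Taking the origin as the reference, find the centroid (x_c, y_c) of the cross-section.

x_c = 22.70 mm, y_c = 105.43 mm

bottom flange: A = 85 × 24 = 2040.00, centroid at (58.50, 12.00).
web: A = 16 × 210 = 3360.00, centroid at (8.00, 129.00).
top flange: A = 45 × 18 = 810.00, centroid at (-6.50, 243.00).
ΣA = 6210.00 mm²
ΣAx_c = (2040.00)(58.50) + (3360.00)(8.00) + (810.00)(-6.50) = 140955.00 mm³
ΣAy_c = (2040.00)(12.00) + (3360.00)(129.00) + (810.00)(243.00) = 654750.00 mm³
x_c = 140955.00 / 6210.00 = 22.70 mm
y_c = 654750.00 / 6210.00 = 105.43 mm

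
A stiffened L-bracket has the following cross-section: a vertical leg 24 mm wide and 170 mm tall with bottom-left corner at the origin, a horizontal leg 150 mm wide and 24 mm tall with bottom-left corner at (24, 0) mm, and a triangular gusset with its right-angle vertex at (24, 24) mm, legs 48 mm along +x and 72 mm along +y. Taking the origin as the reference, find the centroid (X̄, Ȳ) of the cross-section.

vertical leg: A = 24 × 170 = 4080.00, centroid at (12.00, 85.00).
horizontal leg: A = 150 × 24 = 3600.00, centroid at (99.00, 12.00).
gusset: A = ½·48·72 = 1728.00, centroid at (40.00, 48.00).
ΣA = 9408.00 mm²
ΣAX̄ = (4080.00)(12.00) + (3600.00)(99.00) + (1728.00)(40.00) = 474480.00 mm³
ΣAȲ = (4080.00)(85.00) + (3600.00)(12.00) + (1728.00)(48.00) = 472944.00 mm³
X̄ = 474480.00 / 9408.00 = 50.43 mm
Ȳ = 472944.00 / 9408.00 = 50.27 mm

X̄ = 50.43 mm, Ȳ = 50.27 mm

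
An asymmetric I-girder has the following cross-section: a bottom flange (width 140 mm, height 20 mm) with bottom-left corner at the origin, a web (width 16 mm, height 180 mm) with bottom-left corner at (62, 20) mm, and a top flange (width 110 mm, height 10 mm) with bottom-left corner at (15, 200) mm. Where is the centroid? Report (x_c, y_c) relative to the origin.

bottom flange: A = 140 × 20 = 2800.00, centroid at (70.00, 10.00).
web: A = 16 × 180 = 2880.00, centroid at (70.00, 110.00).
top flange: A = 110 × 10 = 1100.00, centroid at (70.00, 205.00).
ΣA = 6780.00 mm², ΣAx_c = 474600.00 mm³, ΣAy_c = 570300.00 mm³.
x_c = 474600.00/6780.00 = 70.00 mm; y_c = 570300.00/6780.00 = 84.12 mm.

x_c = 70.00 mm, y_c = 84.12 mm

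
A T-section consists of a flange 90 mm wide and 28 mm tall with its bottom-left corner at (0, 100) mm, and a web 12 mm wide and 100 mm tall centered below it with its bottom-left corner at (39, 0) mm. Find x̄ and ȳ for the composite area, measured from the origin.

x̄ = 45.00 mm, ȳ = 93.35 mm

web: A = 12 × 100 = 1200.00, centroid at (45.00, 50.00).
flange: A = 90 × 28 = 2520.00, centroid at (45.00, 114.00).
ΣA = 3720.00 mm², ΣAx̄ = 167400.00 mm³, ΣAȳ = 347280.00 mm³.
x̄ = 167400.00/3720.00 = 45.00 mm; ȳ = 347280.00/3720.00 = 93.35 mm.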